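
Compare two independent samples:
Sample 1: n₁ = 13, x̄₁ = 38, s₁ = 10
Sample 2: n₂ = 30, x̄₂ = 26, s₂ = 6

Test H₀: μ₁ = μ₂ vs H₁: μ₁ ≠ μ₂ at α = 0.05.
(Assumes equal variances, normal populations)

Pooled variance: s²_p = [12×10² + 29×6²]/(41) = 54.7317
s_p = 7.3981
SE = s_p×√(1/n₁ + 1/n₂) = 7.3981×√(1/13 + 1/30) = 2.4565
t = (x̄₁ - x̄₂)/SE = (38 - 26)/2.4565 = 4.8850
df = 41, t-critical = ±2.020
Decision: reject H₀

Answer: t = 4.8850, reject H₀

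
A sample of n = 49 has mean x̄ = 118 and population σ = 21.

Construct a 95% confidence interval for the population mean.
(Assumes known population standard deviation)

Confidence level: 95%, α = 0.05
z_0.025 = 1.960
SE = σ/√n = 21/√49 = 3.0000
Margin of error = 1.960 × 3.0000 = 5.8800
CI: x̄ ± margin = 118 ± 5.8800
CI: (112.1200, 123.8800)

Answer: (112.1200, 123.8800)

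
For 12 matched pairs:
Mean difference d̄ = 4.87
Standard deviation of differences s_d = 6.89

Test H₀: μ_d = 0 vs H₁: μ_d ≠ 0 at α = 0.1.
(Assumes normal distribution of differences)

Answer: t = 2.4485, reject H₀

Derivation:
df = n - 1 = 11
SE = s_d/√n = 6.89/√12 = 1.9890
t = d̄/SE = 4.87/1.9890 = 2.4485
Critical value: t_{0.05,11} = ±1.796
p-value ≈ 0.0323
Decision: reject H₀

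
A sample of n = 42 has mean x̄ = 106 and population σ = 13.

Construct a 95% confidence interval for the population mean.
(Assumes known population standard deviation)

Answer: (102.0684, 109.9316)

Derivation:
Confidence level: 95%, α = 0.05
z_0.025 = 1.960
SE = σ/√n = 13/√42 = 2.0059
Margin of error = 1.960 × 2.0059 = 3.9316
CI: x̄ ± margin = 106 ± 3.9316
CI: (102.0684, 109.9316)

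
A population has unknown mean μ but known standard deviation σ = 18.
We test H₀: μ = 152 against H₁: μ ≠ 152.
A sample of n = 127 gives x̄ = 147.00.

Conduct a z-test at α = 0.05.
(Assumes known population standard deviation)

Answer: z = -3.1305, reject H₀

Derivation:
Standard error: SE = σ/√n = 18/√127 = 1.5972
z-statistic: z = (x̄ - μ₀)/SE = (147.00 - 152)/1.5972 = -3.1305
Critical value: ±1.960
p-value = 0.0017
Decision: reject H₀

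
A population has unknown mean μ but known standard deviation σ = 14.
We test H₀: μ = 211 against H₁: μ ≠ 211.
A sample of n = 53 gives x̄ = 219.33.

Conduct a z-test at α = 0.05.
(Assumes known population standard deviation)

Standard error: SE = σ/√n = 14/√53 = 1.9230
z-statistic: z = (x̄ - μ₀)/SE = (219.33 - 211)/1.9230 = 4.3318
Critical value: ±1.960
p-value < 0.0001
Decision: reject H₀

Answer: z = 4.3318, reject H₀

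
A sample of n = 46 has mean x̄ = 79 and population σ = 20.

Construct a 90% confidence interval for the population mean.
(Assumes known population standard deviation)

Answer: (74.1492, 83.8508)

Derivation:
Confidence level: 90%, α = 0.1
z_0.05 = 1.645
SE = σ/√n = 20/√46 = 2.9488
Margin of error = 1.645 × 2.9488 = 4.8508
CI: x̄ ± margin = 79 ± 4.8508
CI: (74.1492, 83.8508)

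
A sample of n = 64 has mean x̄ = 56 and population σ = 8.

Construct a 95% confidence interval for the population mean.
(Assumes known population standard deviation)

Answer: (54.0400, 57.9600)

Derivation:
Confidence level: 95%, α = 0.05
z_0.025 = 1.960
SE = σ/√n = 8/√64 = 1.0000
Margin of error = 1.960 × 1.0000 = 1.9600
CI: x̄ ± margin = 56 ± 1.9600
CI: (54.0400, 57.9600)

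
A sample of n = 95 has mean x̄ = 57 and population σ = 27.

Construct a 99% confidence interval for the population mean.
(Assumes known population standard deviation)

Confidence level: 99%, α = 0.01
z_0.005 = 2.576
SE = σ/√n = 27/√95 = 2.7701
Margin of error = 2.576 × 2.7701 = 7.1358
CI: x̄ ± margin = 57 ± 7.1358
CI: (49.8642, 64.1358)

Answer: (49.8642, 64.1358)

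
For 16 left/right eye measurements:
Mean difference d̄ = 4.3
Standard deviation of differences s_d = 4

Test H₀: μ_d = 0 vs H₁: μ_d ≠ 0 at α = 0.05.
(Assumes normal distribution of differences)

df = n - 1 = 15
SE = s_d/√n = 4/√16 = 1.0000
t = d̄/SE = 4.3/1.0000 = 4.3000
Critical value: t_{0.025,15} = ±2.131
p-value ≈ 0.0006
Decision: reject H₀

Answer: t = 4.3000, reject H₀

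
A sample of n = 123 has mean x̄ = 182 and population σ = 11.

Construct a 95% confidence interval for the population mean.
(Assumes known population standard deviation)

Answer: (180.0561, 183.9439)

Derivation:
Confidence level: 95%, α = 0.05
z_0.025 = 1.960
SE = σ/√n = 11/√123 = 0.9918
Margin of error = 1.960 × 0.9918 = 1.9439
CI: x̄ ± margin = 182 ± 1.9439
CI: (180.0561, 183.9439)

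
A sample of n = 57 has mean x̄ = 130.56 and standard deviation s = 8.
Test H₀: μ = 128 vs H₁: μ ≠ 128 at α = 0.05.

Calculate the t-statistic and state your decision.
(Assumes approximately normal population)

Answer: t = 2.4160, reject H₀

Derivation:
df = n - 1 = 56
SE = s/√n = 8/√57 = 1.0596
t = (x̄ - μ₀)/SE = (130.56 - 128)/1.0596 = 2.4160
Critical value: t_{0.025,56} = ±2.003
p-value ≈ 0.0190
Decision: reject H₀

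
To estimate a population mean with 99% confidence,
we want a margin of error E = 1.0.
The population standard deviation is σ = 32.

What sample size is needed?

z_0.005 = 2.576
n = (z×σ/E)² = (2.576×32/1.0)²
n = 6795.0346
Round up: n = 6796

Answer: n = 6796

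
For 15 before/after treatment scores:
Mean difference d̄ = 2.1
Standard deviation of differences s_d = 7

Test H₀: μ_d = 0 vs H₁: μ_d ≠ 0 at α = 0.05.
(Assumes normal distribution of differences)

df = n - 1 = 14
SE = s_d/√n = 7/√15 = 1.8074
t = d̄/SE = 2.1/1.8074 = 1.1619
Critical value: t_{0.025,14} = ±2.145
p-value ≈ 0.2647
Decision: fail to reject H₀

Answer: t = 1.1619, fail to reject H₀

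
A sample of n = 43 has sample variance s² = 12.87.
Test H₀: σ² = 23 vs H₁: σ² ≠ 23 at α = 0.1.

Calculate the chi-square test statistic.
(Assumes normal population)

df = n - 1 = 42
χ² = (n-1)s²/σ₀² = 42×12.87/23 = 23.5017
Critical values: χ²_{0.95,42} = 28.144, χ²_{0.05,42} = 58.124
Rejection region: χ² < 28.144 or χ² > 58.124
Decision: reject H₀

Answer: χ² = 23.5017, reject H₀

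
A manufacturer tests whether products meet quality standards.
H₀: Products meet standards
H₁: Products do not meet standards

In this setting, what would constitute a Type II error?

Answer: Accepting products as meeting standards when they don't

Derivation:
Type I error (α): Rejecting H₀ when H₀ is true
Type II error (β): Failing to reject H₀ when H₁ is true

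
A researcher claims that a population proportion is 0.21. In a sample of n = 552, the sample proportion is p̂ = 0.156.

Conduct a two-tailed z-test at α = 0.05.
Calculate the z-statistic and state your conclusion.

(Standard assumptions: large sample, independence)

Answer: z = -3.1149, reject H₀

Derivation:
H₀: p = 0.21, H₁: p ≠ 0.21
Standard error: SE = √(p₀(1-p₀)/n) = √(0.21×0.79/552) = 0.017336
z-statistic: z = (p̂ - p₀)/SE = (0.156 - 0.21)/0.017336 = -3.1149
Critical value: z_0.025 = ±1.960
p-value = 0.0018
Decision: reject H₀ at α = 0.05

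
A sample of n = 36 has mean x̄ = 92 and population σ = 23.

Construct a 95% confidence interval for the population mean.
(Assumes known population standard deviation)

Confidence level: 95%, α = 0.05
z_0.025 = 1.960
SE = σ/√n = 23/√36 = 3.8333
Margin of error = 1.960 × 3.8333 = 7.5133
CI: x̄ ± margin = 92 ± 7.5133
CI: (84.4867, 99.5133)

Answer: (84.4867, 99.5133)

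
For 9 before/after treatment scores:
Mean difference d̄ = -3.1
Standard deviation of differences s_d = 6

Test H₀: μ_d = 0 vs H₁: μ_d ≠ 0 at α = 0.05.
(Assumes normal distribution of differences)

df = n - 1 = 8
SE = s_d/√n = 6/√9 = 2.0000
t = d̄/SE = -3.1/2.0000 = -1.5500
Critical value: t_{0.025,8} = ±2.306
p-value ≈ 0.1597
Decision: fail to reject H₀

Answer: t = -1.5500, fail to reject H₀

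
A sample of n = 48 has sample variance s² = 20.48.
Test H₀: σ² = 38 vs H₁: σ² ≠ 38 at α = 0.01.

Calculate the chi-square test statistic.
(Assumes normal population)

df = n - 1 = 47
χ² = (n-1)s²/σ₀² = 47×20.48/38 = 25.3305
Critical values: χ²_{0.995,47} = 25.775, χ²_{0.005,47} = 75.704
Rejection region: χ² < 25.775 or χ² > 75.704
Decision: reject H₀

Answer: χ² = 25.3305, reject H₀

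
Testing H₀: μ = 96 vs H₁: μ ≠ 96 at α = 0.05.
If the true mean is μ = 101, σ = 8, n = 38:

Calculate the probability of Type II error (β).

SE = σ/√n = 8/√38 = 1.2978
Critical values: μ₀ ± z_0.025×SE = 96 ± 1.960×1.2978
Acceptance region: (93.4563, 98.5437)
Under H₁ (μ = 101): z_high = (98.5437 - 101)/1.2978 = -1.8927, z_low = (93.4563 - 101)/1.2978 = -5.8127
β = P(not reject | H₁) = Φ(-1.8927) - Φ(-5.8127) ≈ 0.0292

Answer: β ≈ 0.0292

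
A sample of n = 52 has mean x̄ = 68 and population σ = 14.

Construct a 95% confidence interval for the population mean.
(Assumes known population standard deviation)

Confidence level: 95%, α = 0.05
z_0.025 = 1.960
SE = σ/√n = 14/√52 = 1.9415
Margin of error = 1.960 × 1.9415 = 3.8053
CI: x̄ ± margin = 68 ± 3.8053
CI: (64.1947, 71.8053)

Answer: (64.1947, 71.8053)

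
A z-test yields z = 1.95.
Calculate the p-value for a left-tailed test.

For z = 1.95:
p = P(Z < 1.95) = Φ(1.95) = 0.9744

Answer: p-value ≈ 0.9744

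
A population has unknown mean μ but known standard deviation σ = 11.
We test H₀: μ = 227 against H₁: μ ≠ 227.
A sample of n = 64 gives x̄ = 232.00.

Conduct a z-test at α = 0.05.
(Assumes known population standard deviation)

Standard error: SE = σ/√n = 11/√64 = 1.3750
z-statistic: z = (x̄ - μ₀)/SE = (232.00 - 227)/1.3750 = 3.6364
Critical value: ±1.960
p-value = 0.0003
Decision: reject H₀

Answer: z = 3.6364, reject H₀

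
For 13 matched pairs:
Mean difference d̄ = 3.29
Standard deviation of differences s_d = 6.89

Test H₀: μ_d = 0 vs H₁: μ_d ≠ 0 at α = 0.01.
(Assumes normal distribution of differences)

df = n - 1 = 12
SE = s_d/√n = 6.89/√13 = 1.9109
t = d̄/SE = 3.29/1.9109 = 1.7217
Critical value: t_{0.005,12} = ±3.055
p-value ≈ 0.1108
Decision: fail to reject H₀

Answer: t = 1.7217, fail to reject H₀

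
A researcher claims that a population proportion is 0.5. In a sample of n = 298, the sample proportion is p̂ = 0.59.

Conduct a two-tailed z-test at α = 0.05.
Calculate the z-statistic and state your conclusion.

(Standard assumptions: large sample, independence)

Answer: z = 3.1073, reject H₀

Derivation:
H₀: p = 0.5, H₁: p ≠ 0.5
Standard error: SE = √(p₀(1-p₀)/n) = √(0.5×0.5/298) = 0.028964
z-statistic: z = (p̂ - p₀)/SE = (0.59 - 0.5)/0.028964 = 3.1073
Critical value: z_0.025 = ±1.960
p-value = 0.0019
Decision: reject H₀ at α = 0.05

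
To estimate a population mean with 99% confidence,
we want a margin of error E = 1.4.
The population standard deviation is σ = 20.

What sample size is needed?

z_0.005 = 2.576
n = (z×σ/E)² = (2.576×20/1.4)²
n = 1354.2400
Round up: n = 1355

Answer: n = 1355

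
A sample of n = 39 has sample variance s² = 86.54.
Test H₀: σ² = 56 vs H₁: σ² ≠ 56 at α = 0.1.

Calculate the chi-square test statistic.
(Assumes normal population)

Answer: χ² = 58.7236, reject H₀

Derivation:
df = n - 1 = 38
χ² = (n-1)s²/σ₀² = 38×86.54/56 = 58.7236
Critical values: χ²_{0.95,38} = 24.884, χ²_{0.05,38} = 53.384
Rejection region: χ² < 24.884 or χ² > 53.384
Decision: reject H₀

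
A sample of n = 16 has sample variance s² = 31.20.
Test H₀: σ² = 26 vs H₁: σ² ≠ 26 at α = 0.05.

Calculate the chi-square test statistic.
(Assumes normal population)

df = n - 1 = 15
χ² = (n-1)s²/σ₀² = 15×31.20/26 = 18.0000
Critical values: χ²_{0.975,15} = 6.262, χ²_{0.025,15} = 27.488
Rejection region: χ² < 6.262 or χ² > 27.488
Decision: fail to reject H₀

Answer: χ² = 18.0000, fail to reject H₀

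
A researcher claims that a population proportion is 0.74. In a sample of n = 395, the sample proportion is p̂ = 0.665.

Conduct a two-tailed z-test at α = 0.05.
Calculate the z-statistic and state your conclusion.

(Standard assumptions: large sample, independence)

H₀: p = 0.74, H₁: p ≠ 0.74
Standard error: SE = √(p₀(1-p₀)/n) = √(0.74×0.26/395) = 0.022070
z-statistic: z = (p̂ - p₀)/SE = (0.665 - 0.74)/0.022070 = -3.3983
Critical value: z_0.025 = ±1.960
p-value = 0.0007
Decision: reject H₀ at α = 0.05

Answer: z = -3.3983, reject H₀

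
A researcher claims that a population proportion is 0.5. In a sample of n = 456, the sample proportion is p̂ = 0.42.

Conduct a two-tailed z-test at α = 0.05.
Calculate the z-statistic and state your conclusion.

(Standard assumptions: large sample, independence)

H₀: p = 0.5, H₁: p ≠ 0.5
Standard error: SE = √(p₀(1-p₀)/n) = √(0.5×0.5/456) = 0.023415
z-statistic: z = (p̂ - p₀)/SE = (0.42 - 0.5)/0.023415 = -3.4166
Critical value: z_0.025 = ±1.960
p-value = 0.0006
Decision: reject H₀ at α = 0.05

Answer: z = -3.4166, reject H₀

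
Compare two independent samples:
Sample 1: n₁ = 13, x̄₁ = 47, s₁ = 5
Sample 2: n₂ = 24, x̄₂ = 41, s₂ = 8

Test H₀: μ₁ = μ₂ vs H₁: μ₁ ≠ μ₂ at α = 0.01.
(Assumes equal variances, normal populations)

Answer: t = 2.4487, fail to reject H₀

Derivation:
Pooled variance: s²_p = [12×5² + 23×8²]/(35) = 50.6286
s_p = 7.1154
SE = s_p×√(1/n₁ + 1/n₂) = 7.1154×√(1/13 + 1/24) = 2.4503
t = (x̄₁ - x̄₂)/SE = (47 - 41)/2.4503 = 2.4487
df = 35, t-critical = ±2.724
Decision: fail to reject H₀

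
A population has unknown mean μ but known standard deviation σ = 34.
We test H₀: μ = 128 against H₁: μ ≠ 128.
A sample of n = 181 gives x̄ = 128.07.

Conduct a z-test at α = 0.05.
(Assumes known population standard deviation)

Answer: z = 0.0277, fail to reject H₀

Derivation:
Standard error: SE = σ/√n = 34/√181 = 2.5272
z-statistic: z = (x̄ - μ₀)/SE = (128.07 - 128)/2.5272 = 0.0277
Critical value: ±1.960
p-value = 0.9779
Decision: fail to reject H₀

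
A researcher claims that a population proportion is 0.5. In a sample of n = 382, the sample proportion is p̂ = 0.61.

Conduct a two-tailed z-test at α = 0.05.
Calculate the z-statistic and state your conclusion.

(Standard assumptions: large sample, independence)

H₀: p = 0.5, H₁: p ≠ 0.5
Standard error: SE = √(p₀(1-p₀)/n) = √(0.5×0.5/382) = 0.025582
z-statistic: z = (p̂ - p₀)/SE = (0.61 - 0.5)/0.025582 = 4.2999
Critical value: z_0.025 = ±1.960
p-value < 0.0001
Decision: reject H₀ at α = 0.05

Answer: z = 4.2999, reject H₀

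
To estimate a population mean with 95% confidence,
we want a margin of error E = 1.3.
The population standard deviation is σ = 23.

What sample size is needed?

z_0.025 = 1.960
n = (z×σ/E)² = (1.960×23/1.3)²
n = 1202.4890
Round up: n = 1203

Answer: n = 1203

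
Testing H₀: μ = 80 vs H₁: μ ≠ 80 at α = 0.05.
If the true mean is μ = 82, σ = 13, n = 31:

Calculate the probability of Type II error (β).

Answer: β ≈ 0.8626

Derivation:
SE = σ/√n = 13/√31 = 2.3349
Critical values: μ₀ ± z_0.025×SE = 80 ± 1.960×2.3349
Acceptance region: (75.4236, 84.5764)
Under H₁ (μ = 82): z_high = (84.5764 - 82)/2.3349 = 1.1034, z_low = (75.4236 - 82)/2.3349 = -2.8166
β = P(not reject | H₁) = Φ(1.1034) - Φ(-2.8166) ≈ 0.8626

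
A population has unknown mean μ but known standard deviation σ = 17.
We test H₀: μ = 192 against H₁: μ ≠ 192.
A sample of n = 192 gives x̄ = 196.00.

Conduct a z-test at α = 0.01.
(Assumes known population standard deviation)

Answer: z = 3.2602, reject H₀

Derivation:
Standard error: SE = σ/√n = 17/√192 = 1.2269
z-statistic: z = (x̄ - μ₀)/SE = (196.00 - 192)/1.2269 = 3.2602
Critical value: ±2.576
p-value = 0.0011
Decision: reject H₀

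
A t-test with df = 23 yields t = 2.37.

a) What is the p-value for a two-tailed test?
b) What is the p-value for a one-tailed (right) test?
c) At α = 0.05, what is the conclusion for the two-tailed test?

Using t-distribution with df = 23:
a) Two-tailed: p = 2×P(T > 2.37) = 0.0266
b) One-tailed: p = P(T > 2.37) = 0.0133
c) 0.0266 < 0.05, reject H₀

Answer: a) 0.0266, b) 0.0133, c) reject H₀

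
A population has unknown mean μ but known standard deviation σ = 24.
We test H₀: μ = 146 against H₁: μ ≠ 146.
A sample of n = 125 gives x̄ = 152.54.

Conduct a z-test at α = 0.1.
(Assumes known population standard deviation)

Answer: z = 3.0467, reject H₀

Derivation:
Standard error: SE = σ/√n = 24/√125 = 2.1466
z-statistic: z = (x̄ - μ₀)/SE = (152.54 - 146)/2.1466 = 3.0467
Critical value: ±1.645
p-value = 0.0023
Decision: reject H₀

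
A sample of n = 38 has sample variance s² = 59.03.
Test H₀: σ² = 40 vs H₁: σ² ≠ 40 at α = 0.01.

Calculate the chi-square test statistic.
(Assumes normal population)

df = n - 1 = 37
χ² = (n-1)s²/σ₀² = 37×59.03/40 = 54.6028
Critical values: χ²_{0.995,37} = 18.586, χ²_{0.005,37} = 62.883
Rejection region: χ² < 18.586 or χ² > 62.883
Decision: fail to reject H₀

Answer: χ² = 54.6028, fail to reject H₀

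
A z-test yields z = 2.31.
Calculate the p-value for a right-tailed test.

For z = 2.31:
p = P(Z > 2.31) = 1 - Φ(2.31) = 0.0104

Answer: p-value ≈ 0.0104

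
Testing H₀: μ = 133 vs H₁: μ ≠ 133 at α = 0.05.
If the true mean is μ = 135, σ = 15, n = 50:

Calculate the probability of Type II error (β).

SE = σ/√n = 15/√50 = 2.1213
Critical values: μ₀ ± z_0.025×SE = 133 ± 1.960×2.1213
Acceptance region: (128.8423, 137.1577)
Under H₁ (μ = 135): z_high = (137.1577 - 135)/2.1213 = 1.0172, z_low = (128.8423 - 135)/2.1213 = -2.9028
β = P(not reject | H₁) = Φ(1.0172) - Φ(-2.9028) ≈ 0.8436

Answer: β ≈ 0.8436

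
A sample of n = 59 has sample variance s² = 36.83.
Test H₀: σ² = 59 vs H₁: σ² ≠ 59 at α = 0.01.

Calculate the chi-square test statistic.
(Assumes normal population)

df = n - 1 = 58
χ² = (n-1)s²/σ₀² = 58×36.83/59 = 36.2058
Critical values: χ²_{0.995,58} = 34.008, χ²_{0.005,58} = 89.477
Rejection region: χ² < 34.008 or χ² > 89.477
Decision: fail to reject H₀

Answer: χ² = 36.2058, fail to reject H₀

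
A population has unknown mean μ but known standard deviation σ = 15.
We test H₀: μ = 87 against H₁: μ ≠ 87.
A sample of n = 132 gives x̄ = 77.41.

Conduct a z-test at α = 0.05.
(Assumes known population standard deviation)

Answer: z = -7.3453, reject H₀

Derivation:
Standard error: SE = σ/√n = 15/√132 = 1.3056
z-statistic: z = (x̄ - μ₀)/SE = (77.41 - 87)/1.3056 = -7.3453
Critical value: ±1.960
p-value < 0.0001
Decision: reject H₀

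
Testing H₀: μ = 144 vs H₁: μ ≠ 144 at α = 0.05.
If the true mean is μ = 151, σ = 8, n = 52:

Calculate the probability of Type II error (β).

Answer: β ≈ 0.0000

Derivation:
SE = σ/√n = 8/√52 = 1.1094
Critical values: μ₀ ± z_0.025×SE = 144 ± 1.960×1.1094
Acceptance region: (141.8256, 146.1744)
Under H₁ (μ = 151): z_high = (146.1744 - 151)/1.1094 = -4.3497, z_low = (141.8256 - 151)/1.1094 = -8.2697
β = P(not reject | H₁) = Φ(-4.3497) - Φ(-8.2697) ≈ 0.0000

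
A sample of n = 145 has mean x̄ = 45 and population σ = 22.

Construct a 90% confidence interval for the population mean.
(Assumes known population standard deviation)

Answer: (41.9946, 48.0054)

Derivation:
Confidence level: 90%, α = 0.1
z_0.05 = 1.645
SE = σ/√n = 22/√145 = 1.8270
Margin of error = 1.645 × 1.8270 = 3.0054
CI: x̄ ± margin = 45 ± 3.0054
CI: (41.9946, 48.0054)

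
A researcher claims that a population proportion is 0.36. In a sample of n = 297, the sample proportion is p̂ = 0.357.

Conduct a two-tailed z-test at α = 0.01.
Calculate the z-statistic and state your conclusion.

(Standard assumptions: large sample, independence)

H₀: p = 0.36, H₁: p ≠ 0.36
Standard error: SE = √(p₀(1-p₀)/n) = √(0.36×0.64/297) = 0.027852
z-statistic: z = (p̂ - p₀)/SE = (0.357 - 0.36)/0.027852 = -0.1077
Critical value: z_0.005 = ±2.576
p-value = 0.9142
Decision: fail to reject H₀ at α = 0.01

Answer: z = -0.1077, fail to reject H₀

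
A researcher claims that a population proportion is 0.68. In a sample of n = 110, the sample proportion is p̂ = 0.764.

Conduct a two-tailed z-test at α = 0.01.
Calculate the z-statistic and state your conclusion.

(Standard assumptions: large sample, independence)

H₀: p = 0.68, H₁: p ≠ 0.68
Standard error: SE = √(p₀(1-p₀)/n) = √(0.68×0.32/110) = 0.044477
z-statistic: z = (p̂ - p₀)/SE = (0.764 - 0.68)/0.044477 = 1.8886
Critical value: z_0.005 = ±2.576
p-value = 0.0589
Decision: fail to reject H₀ at α = 0.01

Answer: z = 1.8886, fail to reject H₀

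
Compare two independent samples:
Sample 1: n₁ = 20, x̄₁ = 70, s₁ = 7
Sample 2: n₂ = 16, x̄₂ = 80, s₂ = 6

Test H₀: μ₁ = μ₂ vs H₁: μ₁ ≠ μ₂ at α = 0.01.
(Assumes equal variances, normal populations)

Answer: t = -4.5327, reject H₀

Derivation:
Pooled variance: s²_p = [19×7² + 15×6²]/(34) = 43.2647
s_p = 6.5776
SE = s_p×√(1/n₁ + 1/n₂) = 6.5776×√(1/20 + 1/16) = 2.2062
t = (x̄₁ - x̄₂)/SE = (70 - 80)/2.2062 = -4.5327
df = 34, t-critical = ±2.728
Decision: reject H₀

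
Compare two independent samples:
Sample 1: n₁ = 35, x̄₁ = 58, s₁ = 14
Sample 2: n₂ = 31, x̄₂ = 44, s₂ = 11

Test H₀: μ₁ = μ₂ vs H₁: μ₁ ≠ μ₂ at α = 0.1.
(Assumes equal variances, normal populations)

Pooled variance: s²_p = [34×14² + 30×11²]/(64) = 160.8438
s_p = 12.6824
SE = s_p×√(1/n₁ + 1/n₂) = 12.6824×√(1/35 + 1/31) = 3.1279
t = (x̄₁ - x̄₂)/SE = (58 - 44)/3.1279 = 4.4758
df = 64, t-critical = ±1.669
Decision: reject H₀

Answer: t = 4.4758, reject H₀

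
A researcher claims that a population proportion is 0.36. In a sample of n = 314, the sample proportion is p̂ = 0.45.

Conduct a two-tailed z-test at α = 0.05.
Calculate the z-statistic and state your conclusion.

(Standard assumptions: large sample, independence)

H₀: p = 0.36, H₁: p ≠ 0.36
Standard error: SE = √(p₀(1-p₀)/n) = √(0.36×0.64/314) = 0.027088
z-statistic: z = (p̂ - p₀)/SE = (0.45 - 0.36)/0.027088 = 3.3225
Critical value: z_0.025 = ±1.960
p-value = 0.0009
Decision: reject H₀ at α = 0.05

Answer: z = 3.3225, reject H₀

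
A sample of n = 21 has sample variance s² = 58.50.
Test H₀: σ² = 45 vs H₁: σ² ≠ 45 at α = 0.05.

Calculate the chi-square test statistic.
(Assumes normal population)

Answer: χ² = 26.0000, fail to reject H₀

Derivation:
df = n - 1 = 20
χ² = (n-1)s²/σ₀² = 20×58.50/45 = 26.0000
Critical values: χ²_{0.975,20} = 9.591, χ²_{0.025,20} = 34.170
Rejection region: χ² < 9.591 or χ² > 34.170
Decision: fail to reject H₀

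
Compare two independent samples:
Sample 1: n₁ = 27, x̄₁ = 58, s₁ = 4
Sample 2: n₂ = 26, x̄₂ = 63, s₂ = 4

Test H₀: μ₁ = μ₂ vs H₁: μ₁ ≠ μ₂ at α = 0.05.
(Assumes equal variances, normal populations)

Answer: t = -4.5492, reject H₀

Derivation:
Pooled variance: s²_p = [26×4² + 25×4²]/(51) = 16.0000
s_p = 4.0000
SE = s_p×√(1/n₁ + 1/n₂) = 4.0000×√(1/27 + 1/26) = 1.0991
t = (x̄₁ - x̄₂)/SE = (58 - 63)/1.0991 = -4.5492
df = 51, t-critical = ±2.008
Decision: reject H₀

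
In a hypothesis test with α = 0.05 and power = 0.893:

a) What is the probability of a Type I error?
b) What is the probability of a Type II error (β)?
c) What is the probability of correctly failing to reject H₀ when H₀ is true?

a) Type I error probability = α = 0.05
b) Power = P(reject H₀ | H₁ true) = 1 - β = 0.893, so Type II error probability = β = 1 - Power = 0.107
c) P(fail to reject H₀ | H₀ true) = 1 - α = 0.95

Answer: a) 0.05, b) 0.107, c) 0.95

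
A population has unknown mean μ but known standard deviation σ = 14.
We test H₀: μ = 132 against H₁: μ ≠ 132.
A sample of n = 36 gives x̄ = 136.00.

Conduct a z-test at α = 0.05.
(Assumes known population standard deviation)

Answer: z = 1.7143, fail to reject H₀

Derivation:
Standard error: SE = σ/√n = 14/√36 = 2.3333
z-statistic: z = (x̄ - μ₀)/SE = (136.00 - 132)/2.3333 = 1.7143
Critical value: ±1.960
p-value = 0.0865
Decision: fail to reject H₀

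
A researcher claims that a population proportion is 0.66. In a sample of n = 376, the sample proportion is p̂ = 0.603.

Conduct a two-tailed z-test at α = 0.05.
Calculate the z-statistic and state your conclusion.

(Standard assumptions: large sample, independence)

Answer: z = -2.3332, reject H₀

Derivation:
H₀: p = 0.66, H₁: p ≠ 0.66
Standard error: SE = √(p₀(1-p₀)/n) = √(0.66×0.34/376) = 0.024430
z-statistic: z = (p̂ - p₀)/SE = (0.603 - 0.66)/0.024430 = -2.3332
Critical value: z_0.025 = ±1.960
p-value = 0.0196
Decision: reject H₀ at α = 0.05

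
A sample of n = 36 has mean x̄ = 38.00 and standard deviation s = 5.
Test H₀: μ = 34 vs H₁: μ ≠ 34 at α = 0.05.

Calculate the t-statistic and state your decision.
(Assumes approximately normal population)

Answer: t = 4.8002, reject H₀

Derivation:
df = n - 1 = 35
SE = s/√n = 5/√36 = 0.8333
t = (x̄ - μ₀)/SE = (38.00 - 34)/0.8333 = 4.8002
Critical value: t_{0.025,35} = ±2.030
p-value < 0.0001
Decision: reject H₀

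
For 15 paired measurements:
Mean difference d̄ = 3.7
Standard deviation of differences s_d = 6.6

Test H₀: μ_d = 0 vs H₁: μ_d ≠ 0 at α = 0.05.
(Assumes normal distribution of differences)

Answer: t = 2.1712, reject H₀

Derivation:
df = n - 1 = 14
SE = s_d/√n = 6.6/√15 = 1.7041
t = d̄/SE = 3.7/1.7041 = 2.1712
Critical value: t_{0.025,14} = ±2.145
p-value ≈ 0.0476
Decision: reject H₀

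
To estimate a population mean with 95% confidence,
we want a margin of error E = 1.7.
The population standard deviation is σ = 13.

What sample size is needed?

Answer: n = 225

Derivation:
z_0.025 = 1.960
n = (z×σ/E)² = (1.960×13/1.7)²
n = 224.6472
Round up: n = 225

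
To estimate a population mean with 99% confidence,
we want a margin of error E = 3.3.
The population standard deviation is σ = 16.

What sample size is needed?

z_0.005 = 2.576
n = (z×σ/E)² = (2.576×16/3.3)²
n = 155.9925
Round up: n = 156

Answer: n = 156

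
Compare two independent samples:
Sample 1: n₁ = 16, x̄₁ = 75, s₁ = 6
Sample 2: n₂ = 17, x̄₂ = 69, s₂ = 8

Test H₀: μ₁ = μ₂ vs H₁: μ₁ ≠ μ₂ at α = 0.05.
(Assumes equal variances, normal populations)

Pooled variance: s²_p = [15×6² + 16×8²]/(31) = 50.4516
s_p = 7.1029
SE = s_p×√(1/n₁ + 1/n₂) = 7.1029×√(1/16 + 1/17) = 2.4740
t = (x̄₁ - x̄₂)/SE = (75 - 69)/2.4740 = 2.4252
df = 31, t-critical = ±2.040
Decision: reject H₀

Answer: t = 2.4252, reject H₀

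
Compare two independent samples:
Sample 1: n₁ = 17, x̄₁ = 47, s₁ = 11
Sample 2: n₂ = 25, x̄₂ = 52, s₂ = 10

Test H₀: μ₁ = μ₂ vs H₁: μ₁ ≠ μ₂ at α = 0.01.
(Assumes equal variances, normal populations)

Answer: t = -1.5277, fail to reject H₀

Derivation:
Pooled variance: s²_p = [16×11² + 24×10²]/(40) = 108.4000
s_p = 10.4115
SE = s_p×√(1/n₁ + 1/n₂) = 10.4115×√(1/17 + 1/25) = 3.2730
t = (x̄₁ - x̄₂)/SE = (47 - 52)/3.2730 = -1.5277
df = 40, t-critical = ±2.704
Decision: fail to reject H₀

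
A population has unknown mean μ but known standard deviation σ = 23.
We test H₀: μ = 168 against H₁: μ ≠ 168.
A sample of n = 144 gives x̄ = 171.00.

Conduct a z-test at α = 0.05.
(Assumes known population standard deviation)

Standard error: SE = σ/√n = 23/√144 = 1.9167
z-statistic: z = (x̄ - μ₀)/SE = (171.00 - 168)/1.9167 = 1.5652
Critical value: ±1.960
p-value = 0.1175
Decision: fail to reject H₀

Answer: z = 1.5652, fail to reject H₀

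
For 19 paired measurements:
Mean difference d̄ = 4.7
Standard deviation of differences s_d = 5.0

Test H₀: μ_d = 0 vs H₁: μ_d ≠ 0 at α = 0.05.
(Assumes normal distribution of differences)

df = n - 1 = 18
SE = s_d/√n = 5.0/√19 = 1.1471
t = d̄/SE = 4.7/1.1471 = 4.0973
Critical value: t_{0.025,18} = ±2.101
p-value ≈ 0.0007
Decision: reject H₀

Answer: t = 4.0973, reject H₀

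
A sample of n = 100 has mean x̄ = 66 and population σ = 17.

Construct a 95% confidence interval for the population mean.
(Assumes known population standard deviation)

Confidence level: 95%, α = 0.05
z_0.025 = 1.960
SE = σ/√n = 17/√100 = 1.7000
Margin of error = 1.960 × 1.7000 = 3.3320
CI: x̄ ± margin = 66 ± 3.3320
CI: (62.6680, 69.3320)

Answer: (62.6680, 69.3320)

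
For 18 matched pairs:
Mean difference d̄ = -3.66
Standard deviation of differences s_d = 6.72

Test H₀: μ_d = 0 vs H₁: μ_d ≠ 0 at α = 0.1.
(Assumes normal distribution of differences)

Answer: t = -2.3108, reject H₀

Derivation:
df = n - 1 = 17
SE = s_d/√n = 6.72/√18 = 1.5839
t = d̄/SE = -3.66/1.5839 = -2.3108
Critical value: t_{0.05,17} = ±1.740
p-value ≈ 0.0337
Decision: reject H₀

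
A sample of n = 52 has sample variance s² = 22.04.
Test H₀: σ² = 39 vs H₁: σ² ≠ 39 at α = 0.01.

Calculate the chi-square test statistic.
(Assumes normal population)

Answer: χ² = 28.8215, fail to reject H₀

Derivation:
df = n - 1 = 51
χ² = (n-1)s²/σ₀² = 51×22.04/39 = 28.8215
Critical values: χ²_{0.995,51} = 28.735, χ²_{0.005,51} = 80.747
Rejection region: χ² < 28.735 or χ² > 80.747
Decision: fail to reject H₀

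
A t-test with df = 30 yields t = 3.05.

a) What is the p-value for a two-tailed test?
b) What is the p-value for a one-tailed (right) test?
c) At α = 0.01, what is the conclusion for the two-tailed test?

Using t-distribution with df = 30:
a) Two-tailed: p = 2×P(T > 3.05) = 0.0048
b) One-tailed: p = P(T > 3.05) = 0.0024
c) 0.0048 < 0.01, reject H₀

Answer: a) 0.0048, b) 0.0024, c) reject H₀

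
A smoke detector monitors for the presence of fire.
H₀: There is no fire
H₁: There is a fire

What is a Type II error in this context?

Answer: The alarm fails to sound when there actually is a fire

Derivation:
Type I error: rejecting H₀ when it is actually true (false positive).
Type II error: failing to reject H₀ when H₁ is actually true (false negative).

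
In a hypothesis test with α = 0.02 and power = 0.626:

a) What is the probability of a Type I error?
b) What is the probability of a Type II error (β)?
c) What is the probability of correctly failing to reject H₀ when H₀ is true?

Answer: a) 0.02, b) 0.374, c) 0.98

Derivation:
a) Type I error probability = α = 0.02
b) Power = P(reject H₀ | H₁ true) = 1 - β = 0.626, so Type II error probability = β = 1 - Power = 0.374
c) P(fail to reject H₀ | H₀ true) = 1 - α = 0.98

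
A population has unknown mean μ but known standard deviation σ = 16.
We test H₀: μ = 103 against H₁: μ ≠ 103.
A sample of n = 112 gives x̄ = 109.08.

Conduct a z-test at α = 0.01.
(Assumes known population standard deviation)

Standard error: SE = σ/√n = 16/√112 = 1.5119
z-statistic: z = (x̄ - μ₀)/SE = (109.08 - 103)/1.5119 = 4.0214
Critical value: ±2.576
p-value = 0.0001
Decision: reject H₀

Answer: z = 4.0214, reject H₀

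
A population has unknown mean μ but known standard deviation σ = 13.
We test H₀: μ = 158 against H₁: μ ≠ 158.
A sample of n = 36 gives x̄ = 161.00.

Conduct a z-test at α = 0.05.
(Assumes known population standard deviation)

Standard error: SE = σ/√n = 13/√36 = 2.1667
z-statistic: z = (x̄ - μ₀)/SE = (161.00 - 158)/2.1667 = 1.3846
Critical value: ±1.960
p-value = 0.1662
Decision: fail to reject H₀

Answer: z = 1.3846, fail to reject H₀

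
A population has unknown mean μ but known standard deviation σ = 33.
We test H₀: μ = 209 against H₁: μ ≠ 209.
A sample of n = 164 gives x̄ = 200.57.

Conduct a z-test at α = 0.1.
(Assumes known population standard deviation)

Standard error: SE = σ/√n = 33/√164 = 2.5769
z-statistic: z = (x̄ - μ₀)/SE = (200.57 - 209)/2.5769 = -3.2714
Critical value: ±1.645
p-value = 0.0011
Decision: reject H₀

Answer: z = -3.2714, reject H₀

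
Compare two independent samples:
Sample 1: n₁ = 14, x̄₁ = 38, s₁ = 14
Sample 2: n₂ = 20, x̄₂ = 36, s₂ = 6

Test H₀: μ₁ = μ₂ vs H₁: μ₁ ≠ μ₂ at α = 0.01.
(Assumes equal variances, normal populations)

Pooled variance: s²_p = [13×14² + 19×6²]/(32) = 101.0000
s_p = 10.0499
SE = s_p×√(1/n₁ + 1/n₂) = 10.0499×√(1/14 + 1/20) = 3.5020
t = (x̄₁ - x̄₂)/SE = (38 - 36)/3.5020 = 0.5711
df = 32, t-critical = ±2.738
Decision: fail to reject H₀

Answer: t = 0.5711, fail to reject H₀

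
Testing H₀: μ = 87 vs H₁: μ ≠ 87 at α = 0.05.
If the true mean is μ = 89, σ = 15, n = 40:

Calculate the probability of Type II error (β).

SE = σ/√n = 15/√40 = 2.3717
Critical values: μ₀ ± z_0.025×SE = 87 ± 1.960×2.3717
Acceptance region: (82.3515, 91.6485)
Under H₁ (μ = 89): z_high = (91.6485 - 89)/2.3717 = 1.1167, z_low = (82.3515 - 89)/2.3717 = -2.8033
β = P(not reject | H₁) = Φ(1.1167) - Φ(-2.8033) ≈ 0.8654

Answer: β ≈ 0.8654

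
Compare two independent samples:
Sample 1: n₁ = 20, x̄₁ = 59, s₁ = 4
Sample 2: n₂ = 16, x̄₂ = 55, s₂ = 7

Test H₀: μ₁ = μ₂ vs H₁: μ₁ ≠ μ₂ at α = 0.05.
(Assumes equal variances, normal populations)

Pooled variance: s²_p = [19×4² + 15×7²]/(34) = 30.5588
s_p = 5.5280
SE = s_p×√(1/n₁ + 1/n₂) = 5.5280×√(1/20 + 1/16) = 1.8541
t = (x̄₁ - x̄₂)/SE = (59 - 55)/1.8541 = 2.1574
df = 34, t-critical = ±2.032
Decision: reject H₀

Answer: t = 2.1574, reject H₀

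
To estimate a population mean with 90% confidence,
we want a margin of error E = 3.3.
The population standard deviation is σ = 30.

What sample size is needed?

Answer: n = 224

Derivation:
z_0.05 = 1.645
n = (z×σ/E)² = (1.645×30/3.3)²
n = 223.6384
Round up: n = 224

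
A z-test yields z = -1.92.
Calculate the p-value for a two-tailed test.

Answer: p-value ≈ 0.0549

Derivation:
For z = -1.92:
p = 2×P(Z > |-1.92|) = 2×(1 - Φ(1.92)) = 0.0549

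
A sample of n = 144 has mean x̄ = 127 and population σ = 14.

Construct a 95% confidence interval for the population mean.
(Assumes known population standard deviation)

Confidence level: 95%, α = 0.05
z_0.025 = 1.960
SE = σ/√n = 14/√144 = 1.1667
Margin of error = 1.960 × 1.1667 = 2.2867
CI: x̄ ± margin = 127 ± 2.2867
CI: (124.7133, 129.2867)

Answer: (124.7133, 129.2867)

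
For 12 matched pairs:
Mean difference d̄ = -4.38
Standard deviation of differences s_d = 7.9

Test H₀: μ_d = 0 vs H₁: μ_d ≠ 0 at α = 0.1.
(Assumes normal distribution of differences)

Answer: t = -1.9206, reject H₀

Derivation:
df = n - 1 = 11
SE = s_d/√n = 7.9/√12 = 2.2805
t = d̄/SE = -4.38/2.2805 = -1.9206
Critical value: t_{0.05,11} = ±1.796
p-value ≈ 0.0811
Decision: reject H₀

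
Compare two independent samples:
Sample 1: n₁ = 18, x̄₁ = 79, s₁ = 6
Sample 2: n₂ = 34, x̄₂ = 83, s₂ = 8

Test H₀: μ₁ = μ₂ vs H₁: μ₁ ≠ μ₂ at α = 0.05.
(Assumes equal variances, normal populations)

Pooled variance: s²_p = [17×6² + 33×8²]/(50) = 54.4800
s_p = 7.3811
SE = s_p×√(1/n₁ + 1/n₂) = 7.3811×√(1/18 + 1/34) = 2.1515
t = (x̄₁ - x̄₂)/SE = (79 - 83)/2.1515 = -1.8592
df = 50, t-critical = ±2.009
Decision: fail to reject H₀

Answer: t = -1.8592, fail to reject H₀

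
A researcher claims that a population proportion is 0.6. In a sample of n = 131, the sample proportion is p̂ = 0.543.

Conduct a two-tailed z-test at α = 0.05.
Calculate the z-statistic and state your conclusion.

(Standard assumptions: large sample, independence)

H₀: p = 0.6, H₁: p ≠ 0.6
Standard error: SE = √(p₀(1-p₀)/n) = √(0.6×0.4/131) = 0.042803
z-statistic: z = (p̂ - p₀)/SE = (0.543 - 0.6)/0.042803 = -1.3317
Critical value: z_0.025 = ±1.960
p-value = 0.1830
Decision: fail to reject H₀ at α = 0.05

Answer: z = -1.3317, fail to reject H₀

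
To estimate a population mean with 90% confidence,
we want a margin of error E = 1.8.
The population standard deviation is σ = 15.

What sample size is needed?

Answer: n = 188

Derivation:
z_0.05 = 1.645
n = (z×σ/E)² = (1.645×15/1.8)²
n = 187.9184
Round up: n = 188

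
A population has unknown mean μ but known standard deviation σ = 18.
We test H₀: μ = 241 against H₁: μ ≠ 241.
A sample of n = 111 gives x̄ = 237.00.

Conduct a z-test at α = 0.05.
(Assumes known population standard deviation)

Answer: z = -2.3412, reject H₀

Derivation:
Standard error: SE = σ/√n = 18/√111 = 1.7085
z-statistic: z = (x̄ - μ₀)/SE = (237.00 - 241)/1.7085 = -2.3412
Critical value: ±1.960
p-value = 0.0192
Decision: reject H₀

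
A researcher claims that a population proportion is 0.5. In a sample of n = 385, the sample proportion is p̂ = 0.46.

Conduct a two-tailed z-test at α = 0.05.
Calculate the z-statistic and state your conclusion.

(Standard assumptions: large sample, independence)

Answer: z = -1.5697, fail to reject H₀

Derivation:
H₀: p = 0.5, H₁: p ≠ 0.5
Standard error: SE = √(p₀(1-p₀)/n) = √(0.5×0.5/385) = 0.025482
z-statistic: z = (p̂ - p₀)/SE = (0.46 - 0.5)/0.025482 = -1.5697
Critical value: z_0.025 = ±1.960
p-value = 0.1165
Decision: fail to reject H₀ at α = 0.05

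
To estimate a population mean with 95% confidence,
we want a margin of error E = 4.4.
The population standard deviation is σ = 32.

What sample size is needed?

z_0.025 = 1.960
n = (z×σ/E)² = (1.960×32/4.4)²
n = 203.1921
Round up: n = 204

Answer: n = 204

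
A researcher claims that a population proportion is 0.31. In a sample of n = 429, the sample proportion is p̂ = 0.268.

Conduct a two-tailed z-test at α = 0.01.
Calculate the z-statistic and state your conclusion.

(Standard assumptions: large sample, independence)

Answer: z = -1.8810, fail to reject H₀

Derivation:
H₀: p = 0.31, H₁: p ≠ 0.31
Standard error: SE = √(p₀(1-p₀)/n) = √(0.31×0.69/429) = 0.022329
z-statistic: z = (p̂ - p₀)/SE = (0.268 - 0.31)/0.022329 = -1.8810
Critical value: z_0.005 = ±2.576
p-value = 0.0600
Decision: fail to reject H₀ at α = 0.01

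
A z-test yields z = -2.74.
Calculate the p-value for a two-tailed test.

Answer: p-value ≈ 0.0061

Derivation:
For z = -2.74:
p = 2×P(Z > |-2.74|) = 2×(1 - Φ(2.74)) = 0.0061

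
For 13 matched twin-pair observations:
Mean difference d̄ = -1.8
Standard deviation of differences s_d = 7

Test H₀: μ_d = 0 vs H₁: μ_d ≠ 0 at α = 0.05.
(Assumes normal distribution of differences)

df = n - 1 = 12
SE = s_d/√n = 7/√13 = 1.9415
t = d̄/SE = -1.8/1.9415 = -0.9271
Critical value: t_{0.025,12} = ±2.179
p-value ≈ 0.3721
Decision: fail to reject H₀

Answer: t = -0.9271, fail to reject H₀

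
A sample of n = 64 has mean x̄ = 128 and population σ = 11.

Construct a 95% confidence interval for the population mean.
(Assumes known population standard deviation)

Confidence level: 95%, α = 0.05
z_0.025 = 1.960
SE = σ/√n = 11/√64 = 1.3750
Margin of error = 1.960 × 1.3750 = 2.6950
CI: x̄ ± margin = 128 ± 2.6950
CI: (125.3050, 130.6950)

Answer: (125.3050, 130.6950)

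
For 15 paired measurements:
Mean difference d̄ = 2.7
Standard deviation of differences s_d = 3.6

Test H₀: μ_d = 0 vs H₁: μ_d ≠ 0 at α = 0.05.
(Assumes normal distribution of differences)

df = n - 1 = 14
SE = s_d/√n = 3.6/√15 = 0.9295
t = d̄/SE = 2.7/0.9295 = 2.9048
Critical value: t_{0.025,14} = ±2.145
p-value ≈ 0.0115
Decision: reject H₀

Answer: t = 2.9048, reject H₀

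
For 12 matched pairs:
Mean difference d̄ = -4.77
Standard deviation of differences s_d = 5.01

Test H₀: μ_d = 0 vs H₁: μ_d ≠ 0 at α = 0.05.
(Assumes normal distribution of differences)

Answer: t = -3.2981, reject H₀

Derivation:
df = n - 1 = 11
SE = s_d/√n = 5.01/√12 = 1.4463
t = d̄/SE = -4.77/1.4463 = -3.2981
Critical value: t_{0.025,11} = ±2.201
p-value ≈ 0.0071
Decision: reject H₀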